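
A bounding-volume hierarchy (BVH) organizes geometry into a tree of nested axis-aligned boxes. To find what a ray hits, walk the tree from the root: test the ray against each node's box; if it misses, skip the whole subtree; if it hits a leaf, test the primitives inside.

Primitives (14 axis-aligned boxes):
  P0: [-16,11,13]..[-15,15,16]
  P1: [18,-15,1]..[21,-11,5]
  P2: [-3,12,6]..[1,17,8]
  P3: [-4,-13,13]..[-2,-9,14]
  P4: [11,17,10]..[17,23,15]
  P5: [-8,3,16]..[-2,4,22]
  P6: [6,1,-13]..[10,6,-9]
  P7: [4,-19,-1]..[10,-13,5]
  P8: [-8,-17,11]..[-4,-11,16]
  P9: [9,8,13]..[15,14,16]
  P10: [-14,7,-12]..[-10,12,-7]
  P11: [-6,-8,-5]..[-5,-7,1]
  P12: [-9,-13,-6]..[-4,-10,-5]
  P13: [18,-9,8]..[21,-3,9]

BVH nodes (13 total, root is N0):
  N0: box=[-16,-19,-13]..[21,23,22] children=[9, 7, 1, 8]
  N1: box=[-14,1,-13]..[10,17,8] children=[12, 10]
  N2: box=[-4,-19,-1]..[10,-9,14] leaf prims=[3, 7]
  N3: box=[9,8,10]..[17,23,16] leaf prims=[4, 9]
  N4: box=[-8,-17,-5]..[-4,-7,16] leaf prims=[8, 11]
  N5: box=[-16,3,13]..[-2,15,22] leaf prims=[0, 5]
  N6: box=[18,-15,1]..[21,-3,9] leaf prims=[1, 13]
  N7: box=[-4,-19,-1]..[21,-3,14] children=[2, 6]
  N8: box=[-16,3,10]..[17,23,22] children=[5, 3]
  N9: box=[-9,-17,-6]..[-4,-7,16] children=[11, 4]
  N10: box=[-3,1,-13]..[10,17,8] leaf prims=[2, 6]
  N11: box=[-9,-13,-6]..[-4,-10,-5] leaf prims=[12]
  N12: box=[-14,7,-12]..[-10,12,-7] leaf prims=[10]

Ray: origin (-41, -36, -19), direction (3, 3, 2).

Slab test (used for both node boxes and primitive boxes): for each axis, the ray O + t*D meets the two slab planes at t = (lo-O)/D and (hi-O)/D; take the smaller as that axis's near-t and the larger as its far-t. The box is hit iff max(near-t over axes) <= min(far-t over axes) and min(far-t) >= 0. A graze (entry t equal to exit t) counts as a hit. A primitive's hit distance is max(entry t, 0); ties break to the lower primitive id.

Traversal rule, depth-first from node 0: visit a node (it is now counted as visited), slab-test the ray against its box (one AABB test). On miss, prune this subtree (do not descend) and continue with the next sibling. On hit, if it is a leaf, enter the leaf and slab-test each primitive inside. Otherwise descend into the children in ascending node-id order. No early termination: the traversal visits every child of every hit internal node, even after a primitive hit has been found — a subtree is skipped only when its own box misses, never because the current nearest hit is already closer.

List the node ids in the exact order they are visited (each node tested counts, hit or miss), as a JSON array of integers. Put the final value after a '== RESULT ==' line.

Trace the traversal:
N0 x:[25/3,62/3] y:[17/3,59/3] z:[3,41/2] -> hit [25/3,59/3], descend [1, 7, 8, 9]
  N1 x:[9,17] y:[37/3,53/3] z:[3,27/2] -> hit [37/3,27/2], descend [10, 12]
    N10 x:[38/3,17] y:[37/3,53/3] z:[3,27/2] -> hit [38/3,27/2] leaf, test {P2(miss), P6(miss)}
    N12 x:[9,31/3] y:[43/3,16] z:[7/2,6] -> miss, prune
  N7 x:[37/3,62/3] y:[17/3,11] z:[9,33/2] -> miss, prune
  N8 x:[25/3,58/3] y:[13,59/3] z:[29/2,41/2] -> hit [29/2,58/3], descend [3, 5]
    N3 x:[50/3,58/3] y:[44/3,59/3] z:[29/2,35/2] -> hit [50/3,35/2] leaf, test {P4(miss), P9@t=50/3}
    N5 x:[25/3,13] y:[13,17] z:[16,41/2] -> miss, prune
  N9 x:[32/3,37/3] y:[19/3,29/3] z:[13/2,35/2] -> miss, prune

order=[0, 1, 10, 12, 7, 8, 3, 5, 9]  |boxes|=9  |leaves|=2  hit=P9

== RESULT ==
[0, 1, 10, 12, 7, 8, 3, 5, 9]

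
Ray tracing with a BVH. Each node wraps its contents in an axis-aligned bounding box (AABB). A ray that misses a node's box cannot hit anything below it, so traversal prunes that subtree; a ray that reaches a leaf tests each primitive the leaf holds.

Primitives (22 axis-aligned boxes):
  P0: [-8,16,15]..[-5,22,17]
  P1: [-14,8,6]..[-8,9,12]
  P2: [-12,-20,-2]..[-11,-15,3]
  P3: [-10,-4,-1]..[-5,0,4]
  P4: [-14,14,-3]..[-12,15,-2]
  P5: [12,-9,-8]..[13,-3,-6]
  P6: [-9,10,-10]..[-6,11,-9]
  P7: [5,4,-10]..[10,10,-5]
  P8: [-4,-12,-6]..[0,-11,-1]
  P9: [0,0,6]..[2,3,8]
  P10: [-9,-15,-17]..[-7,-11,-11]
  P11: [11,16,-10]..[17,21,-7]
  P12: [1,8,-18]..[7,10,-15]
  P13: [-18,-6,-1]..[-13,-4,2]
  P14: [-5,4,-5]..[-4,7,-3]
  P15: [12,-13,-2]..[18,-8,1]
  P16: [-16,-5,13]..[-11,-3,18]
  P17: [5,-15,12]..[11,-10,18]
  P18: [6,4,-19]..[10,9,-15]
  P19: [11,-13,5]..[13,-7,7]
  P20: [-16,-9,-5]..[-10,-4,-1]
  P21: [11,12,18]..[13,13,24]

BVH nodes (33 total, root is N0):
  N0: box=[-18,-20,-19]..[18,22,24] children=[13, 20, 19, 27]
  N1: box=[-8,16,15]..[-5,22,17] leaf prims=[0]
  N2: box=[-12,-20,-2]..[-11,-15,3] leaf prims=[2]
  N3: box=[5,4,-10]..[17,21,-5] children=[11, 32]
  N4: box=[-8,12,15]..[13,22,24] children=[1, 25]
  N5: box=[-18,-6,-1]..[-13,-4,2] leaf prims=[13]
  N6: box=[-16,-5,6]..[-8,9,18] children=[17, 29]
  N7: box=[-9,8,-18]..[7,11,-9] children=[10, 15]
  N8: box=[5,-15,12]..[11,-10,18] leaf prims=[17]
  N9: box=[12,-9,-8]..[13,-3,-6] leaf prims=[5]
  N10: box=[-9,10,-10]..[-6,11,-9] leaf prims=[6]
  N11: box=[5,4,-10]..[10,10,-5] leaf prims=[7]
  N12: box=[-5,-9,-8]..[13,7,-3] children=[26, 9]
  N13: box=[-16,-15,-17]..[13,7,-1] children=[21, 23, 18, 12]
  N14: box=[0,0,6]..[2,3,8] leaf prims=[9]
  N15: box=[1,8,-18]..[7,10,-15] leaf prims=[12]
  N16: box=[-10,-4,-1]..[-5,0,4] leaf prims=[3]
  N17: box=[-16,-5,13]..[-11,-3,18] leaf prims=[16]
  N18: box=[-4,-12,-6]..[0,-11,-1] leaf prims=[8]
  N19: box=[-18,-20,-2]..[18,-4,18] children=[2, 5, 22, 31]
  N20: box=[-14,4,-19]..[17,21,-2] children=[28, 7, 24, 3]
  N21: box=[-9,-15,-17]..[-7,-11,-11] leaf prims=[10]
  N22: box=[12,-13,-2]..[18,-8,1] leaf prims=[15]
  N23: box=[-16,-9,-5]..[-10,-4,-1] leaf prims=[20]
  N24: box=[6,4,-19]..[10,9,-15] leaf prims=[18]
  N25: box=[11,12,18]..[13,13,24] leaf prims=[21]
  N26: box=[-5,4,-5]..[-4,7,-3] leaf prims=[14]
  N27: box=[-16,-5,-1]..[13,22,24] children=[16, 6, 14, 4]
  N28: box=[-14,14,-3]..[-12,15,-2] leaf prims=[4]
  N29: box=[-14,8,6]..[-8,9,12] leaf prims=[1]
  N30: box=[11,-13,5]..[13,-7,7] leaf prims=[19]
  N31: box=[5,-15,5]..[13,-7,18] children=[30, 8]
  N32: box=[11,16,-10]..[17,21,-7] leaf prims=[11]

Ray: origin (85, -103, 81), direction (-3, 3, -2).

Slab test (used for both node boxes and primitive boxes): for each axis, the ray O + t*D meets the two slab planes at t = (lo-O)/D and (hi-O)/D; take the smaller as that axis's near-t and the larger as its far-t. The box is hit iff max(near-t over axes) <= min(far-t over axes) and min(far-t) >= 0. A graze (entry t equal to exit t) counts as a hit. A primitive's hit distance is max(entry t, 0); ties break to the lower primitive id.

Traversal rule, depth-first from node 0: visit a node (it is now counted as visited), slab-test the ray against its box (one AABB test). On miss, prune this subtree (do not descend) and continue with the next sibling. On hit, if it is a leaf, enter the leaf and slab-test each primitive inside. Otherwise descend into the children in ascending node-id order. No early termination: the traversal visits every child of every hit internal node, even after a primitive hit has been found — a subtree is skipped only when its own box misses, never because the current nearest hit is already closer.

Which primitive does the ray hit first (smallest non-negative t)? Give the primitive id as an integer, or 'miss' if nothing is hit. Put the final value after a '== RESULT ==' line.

Traverse from the root:
N0 x:[67/3,103/3] y:[83/3,125/3] z:[57/2,50] -> hit [57/2,103/3], descend [13, 19, 20, 27]
  N13 x:[24,101/3] y:[88/3,110/3] z:[41,49] -> miss, prune
  N19 x:[67/3,103/3] y:[83/3,33] z:[63/2,83/2] -> hit [63/2,33], descend [2, 5, 22, 31]
    N2 x:[32,97/3] y:[83/3,88/3] z:[39,83/2] -> miss, prune
    N5 x:[98/3,103/3] y:[97/3,33] z:[79/2,41] -> miss, prune
    N22 x:[67/3,73/3] y:[30,95/3] z:[40,83/2] -> miss, prune
    N31 x:[24,80/3] y:[88/3,32] z:[63/2,38] -> miss, prune
  N20 x:[68/3,33] y:[107/3,124/3] z:[83/2,50] -> miss, prune
  N27 x:[24,101/3] y:[98/3,125/3] z:[57/2,41] -> hit [98/3,101/3], descend [4, 6, 14, 16]
    N4 x:[24,31] y:[115/3,125/3] z:[57/2,33] -> miss, prune
    N6 x:[31,101/3] y:[98/3,112/3] z:[63/2,75/2] -> hit [98/3,101/3], descend [17, 29]
      N17 x:[32,101/3] y:[98/3,100/3] z:[63/2,34] -> hit [98/3,100/3] leaf, test {P16@t=98/3}
      N29 x:[31,33] y:[37,112/3] z:[69/2,75/2] -> miss, prune
    N14 x:[83/3,85/3] y:[103/3,106/3] z:[73/2,75/2] -> miss, prune
    N16 x:[30,95/3] y:[33,103/3] z:[77/2,41] -> miss, prune

Summary -> nodes [0, 13, 19, 2, 5, 22, 31, 20, 27, 4, 6, 17, 29, 14, 16]; box-tests=15; leaf-entries=1; first=P16

== RESULT ==
16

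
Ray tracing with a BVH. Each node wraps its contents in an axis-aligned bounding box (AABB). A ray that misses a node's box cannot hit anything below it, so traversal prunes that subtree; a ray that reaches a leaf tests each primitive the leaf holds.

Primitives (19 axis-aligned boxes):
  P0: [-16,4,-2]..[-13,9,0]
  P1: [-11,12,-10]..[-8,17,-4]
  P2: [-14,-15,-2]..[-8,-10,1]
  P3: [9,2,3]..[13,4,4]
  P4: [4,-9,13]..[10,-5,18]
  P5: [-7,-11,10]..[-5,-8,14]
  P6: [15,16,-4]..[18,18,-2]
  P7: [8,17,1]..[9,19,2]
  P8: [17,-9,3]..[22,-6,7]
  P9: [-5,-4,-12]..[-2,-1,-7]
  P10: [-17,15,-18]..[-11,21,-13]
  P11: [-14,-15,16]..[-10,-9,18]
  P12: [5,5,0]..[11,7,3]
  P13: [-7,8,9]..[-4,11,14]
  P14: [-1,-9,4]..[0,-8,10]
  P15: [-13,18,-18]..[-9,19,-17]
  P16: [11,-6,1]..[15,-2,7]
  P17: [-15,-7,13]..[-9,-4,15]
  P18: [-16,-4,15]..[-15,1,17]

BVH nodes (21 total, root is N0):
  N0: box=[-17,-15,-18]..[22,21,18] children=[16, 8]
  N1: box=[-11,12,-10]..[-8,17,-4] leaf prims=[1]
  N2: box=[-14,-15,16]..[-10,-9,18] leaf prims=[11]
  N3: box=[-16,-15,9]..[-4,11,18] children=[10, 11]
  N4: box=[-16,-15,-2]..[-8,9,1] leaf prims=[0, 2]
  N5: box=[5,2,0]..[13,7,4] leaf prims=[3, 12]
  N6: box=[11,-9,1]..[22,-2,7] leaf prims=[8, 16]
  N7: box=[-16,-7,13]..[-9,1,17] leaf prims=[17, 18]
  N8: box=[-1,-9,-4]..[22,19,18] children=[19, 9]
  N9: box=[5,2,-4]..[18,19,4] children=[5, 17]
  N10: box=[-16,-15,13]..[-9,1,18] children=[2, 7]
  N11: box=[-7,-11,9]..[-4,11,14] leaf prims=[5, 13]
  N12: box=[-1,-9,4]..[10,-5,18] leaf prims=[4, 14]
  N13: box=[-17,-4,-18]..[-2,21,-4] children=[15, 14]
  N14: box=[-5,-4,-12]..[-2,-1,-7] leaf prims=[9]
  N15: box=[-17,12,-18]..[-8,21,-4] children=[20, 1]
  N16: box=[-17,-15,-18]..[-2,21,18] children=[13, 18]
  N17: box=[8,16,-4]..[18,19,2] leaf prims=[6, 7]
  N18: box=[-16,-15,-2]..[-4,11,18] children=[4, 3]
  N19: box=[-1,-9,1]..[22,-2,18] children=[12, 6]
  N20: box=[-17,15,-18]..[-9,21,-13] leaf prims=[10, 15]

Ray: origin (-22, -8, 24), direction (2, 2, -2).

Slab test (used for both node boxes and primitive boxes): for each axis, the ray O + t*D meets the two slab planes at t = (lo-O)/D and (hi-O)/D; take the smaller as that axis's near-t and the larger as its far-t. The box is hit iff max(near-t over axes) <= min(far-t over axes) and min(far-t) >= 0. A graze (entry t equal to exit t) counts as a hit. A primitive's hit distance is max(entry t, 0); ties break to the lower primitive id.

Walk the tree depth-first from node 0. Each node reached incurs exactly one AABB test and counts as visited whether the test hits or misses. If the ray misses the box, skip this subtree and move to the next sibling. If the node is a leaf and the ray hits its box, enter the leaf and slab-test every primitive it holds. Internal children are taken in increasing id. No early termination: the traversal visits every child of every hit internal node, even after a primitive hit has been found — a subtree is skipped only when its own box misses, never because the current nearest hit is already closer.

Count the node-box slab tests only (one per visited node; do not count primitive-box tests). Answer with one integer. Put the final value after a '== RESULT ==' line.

Walk:
N0 x:[5/2,22] y:[-7/2,29/2] z:[3,21] -> hit [3,29/2], descend [8, 16]
  N8 x:[21/2,22] y:[-1/2,27/2] z:[3,14] -> hit [21/2,27/2], descend [9, 19]
    N9 x:[27/2,20] y:[5,27/2] z:[10,14] -> hit [27/2,27/2], descend [5, 17]
      N5 x:[27/2,35/2] y:[5,15/2] z:[10,12] -> miss, prune
      N17 x:[15,20] y:[12,27/2] z:[11,14] -> miss, prune
    N19 x:[21/2,22] y:[-1/2,3] z:[3,23/2] -> miss, prune
  N16 x:[5/2,10] y:[-7/2,29/2] z:[3,21] -> hit [3,10], descend [13, 18]
    N13 x:[5/2,10] y:[2,29/2] z:[14,21] -> miss, prune
    N18 x:[3,9] y:[-7/2,19/2] z:[3,13] -> hit [3,9], descend [3, 4]
      N3 x:[3,9] y:[-7/2,19/2] z:[3,15/2] -> hit [3,15/2], descend [10, 11]
        N10 x:[3,13/2] y:[-7/2,9/2] z:[3,11/2] -> hit [3,9/2], descend [2, 7]
          N2 x:[4,6] y:[-7/2,-1/2] z:[3,4] -> miss, prune
          N7 x:[3,13/2] y:[1/2,9/2] z:[7/2,11/2] -> hit [7/2,9/2] leaf, test {P17(miss), P18@t=7/2}
        N11 x:[15/2,9] y:[-3/2,19/2] z:[5,15/2] -> hit [15/2,15/2] leaf, test {P5(miss), P13(miss)}
      N4 x:[3,7] y:[-7/2,17/2] z:[23/2,13] -> miss, prune

15 AABB tests over nodes [0, 8, 9, 5, 17, 19, 16, 13, 18, 3, 10, 2, 7, 11, 4]; 2 leaves entered; closest P18.

== RESULT ==
15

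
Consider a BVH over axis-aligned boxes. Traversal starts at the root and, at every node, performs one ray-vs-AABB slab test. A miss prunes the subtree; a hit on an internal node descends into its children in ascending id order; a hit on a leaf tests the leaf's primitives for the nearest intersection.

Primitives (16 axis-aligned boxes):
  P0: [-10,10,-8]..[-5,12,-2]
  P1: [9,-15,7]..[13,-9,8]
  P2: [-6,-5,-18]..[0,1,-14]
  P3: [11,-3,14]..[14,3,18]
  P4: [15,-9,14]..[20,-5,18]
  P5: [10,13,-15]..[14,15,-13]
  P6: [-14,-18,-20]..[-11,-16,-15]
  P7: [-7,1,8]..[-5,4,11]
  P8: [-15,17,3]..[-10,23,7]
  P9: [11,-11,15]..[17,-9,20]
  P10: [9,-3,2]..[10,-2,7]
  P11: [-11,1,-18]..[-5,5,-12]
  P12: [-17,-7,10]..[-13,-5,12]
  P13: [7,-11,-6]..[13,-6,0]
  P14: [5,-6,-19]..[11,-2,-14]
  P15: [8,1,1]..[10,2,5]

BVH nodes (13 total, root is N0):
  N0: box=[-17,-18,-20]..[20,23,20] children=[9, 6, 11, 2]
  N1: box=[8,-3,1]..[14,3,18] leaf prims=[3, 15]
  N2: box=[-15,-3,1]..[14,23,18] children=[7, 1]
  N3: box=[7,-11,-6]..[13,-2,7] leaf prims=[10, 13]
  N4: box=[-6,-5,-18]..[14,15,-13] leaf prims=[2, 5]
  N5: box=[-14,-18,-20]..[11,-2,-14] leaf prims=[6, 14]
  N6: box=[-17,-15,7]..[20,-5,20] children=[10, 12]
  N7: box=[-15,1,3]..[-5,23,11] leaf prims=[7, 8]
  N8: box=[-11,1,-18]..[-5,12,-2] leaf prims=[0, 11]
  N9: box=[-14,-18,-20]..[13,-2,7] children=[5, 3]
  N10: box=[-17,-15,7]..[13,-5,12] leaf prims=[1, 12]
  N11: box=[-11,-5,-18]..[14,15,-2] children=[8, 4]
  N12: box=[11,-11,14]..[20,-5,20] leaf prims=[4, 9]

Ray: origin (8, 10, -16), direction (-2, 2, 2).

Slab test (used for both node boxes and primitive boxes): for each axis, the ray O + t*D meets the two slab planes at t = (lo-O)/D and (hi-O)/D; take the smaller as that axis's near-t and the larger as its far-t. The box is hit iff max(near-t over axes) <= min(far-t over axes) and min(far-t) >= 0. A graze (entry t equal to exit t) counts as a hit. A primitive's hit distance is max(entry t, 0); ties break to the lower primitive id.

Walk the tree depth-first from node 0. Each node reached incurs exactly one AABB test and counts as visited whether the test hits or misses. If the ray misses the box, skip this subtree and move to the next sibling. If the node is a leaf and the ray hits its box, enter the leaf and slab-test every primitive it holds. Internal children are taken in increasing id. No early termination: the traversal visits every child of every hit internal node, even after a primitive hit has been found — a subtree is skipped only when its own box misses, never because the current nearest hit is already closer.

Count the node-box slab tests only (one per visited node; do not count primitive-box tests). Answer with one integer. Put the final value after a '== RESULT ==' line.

Traverse from the root:
N0 x:[-6,25/2] y:[-14,13/2] z:[-2,18] -> hit [-2,13/2], descend [2, 6, 9, 11]
  N2 x:[-3,23/2] y:[-13/2,13/2] z:[17/2,17] -> miss, prune
  N6 x:[-6,25/2] y:[-25/2,-15/2] z:[23/2,18] -> miss, prune
  N9 x:[-5/2,11] y:[-14,-6] z:[-2,23/2] -> miss, prune
  N11 x:[-3,19/2] y:[-15/2,5/2] z:[-1,7] -> hit [-1,5/2], descend [4, 8]
    N4 x:[-3,7] y:[-15/2,5/2] z:[-1,3/2] -> hit [-1,3/2] leaf, test {P2(miss), P5(miss)}
    N8 x:[13/2,19/2] y:[-9/2,1] z:[-1,7] -> miss, prune

Visited [0, 2, 6, 9, 11, 4, 8]. Tests: 7 box, 1 leaf. Nearest: miss.

== RESULT ==
7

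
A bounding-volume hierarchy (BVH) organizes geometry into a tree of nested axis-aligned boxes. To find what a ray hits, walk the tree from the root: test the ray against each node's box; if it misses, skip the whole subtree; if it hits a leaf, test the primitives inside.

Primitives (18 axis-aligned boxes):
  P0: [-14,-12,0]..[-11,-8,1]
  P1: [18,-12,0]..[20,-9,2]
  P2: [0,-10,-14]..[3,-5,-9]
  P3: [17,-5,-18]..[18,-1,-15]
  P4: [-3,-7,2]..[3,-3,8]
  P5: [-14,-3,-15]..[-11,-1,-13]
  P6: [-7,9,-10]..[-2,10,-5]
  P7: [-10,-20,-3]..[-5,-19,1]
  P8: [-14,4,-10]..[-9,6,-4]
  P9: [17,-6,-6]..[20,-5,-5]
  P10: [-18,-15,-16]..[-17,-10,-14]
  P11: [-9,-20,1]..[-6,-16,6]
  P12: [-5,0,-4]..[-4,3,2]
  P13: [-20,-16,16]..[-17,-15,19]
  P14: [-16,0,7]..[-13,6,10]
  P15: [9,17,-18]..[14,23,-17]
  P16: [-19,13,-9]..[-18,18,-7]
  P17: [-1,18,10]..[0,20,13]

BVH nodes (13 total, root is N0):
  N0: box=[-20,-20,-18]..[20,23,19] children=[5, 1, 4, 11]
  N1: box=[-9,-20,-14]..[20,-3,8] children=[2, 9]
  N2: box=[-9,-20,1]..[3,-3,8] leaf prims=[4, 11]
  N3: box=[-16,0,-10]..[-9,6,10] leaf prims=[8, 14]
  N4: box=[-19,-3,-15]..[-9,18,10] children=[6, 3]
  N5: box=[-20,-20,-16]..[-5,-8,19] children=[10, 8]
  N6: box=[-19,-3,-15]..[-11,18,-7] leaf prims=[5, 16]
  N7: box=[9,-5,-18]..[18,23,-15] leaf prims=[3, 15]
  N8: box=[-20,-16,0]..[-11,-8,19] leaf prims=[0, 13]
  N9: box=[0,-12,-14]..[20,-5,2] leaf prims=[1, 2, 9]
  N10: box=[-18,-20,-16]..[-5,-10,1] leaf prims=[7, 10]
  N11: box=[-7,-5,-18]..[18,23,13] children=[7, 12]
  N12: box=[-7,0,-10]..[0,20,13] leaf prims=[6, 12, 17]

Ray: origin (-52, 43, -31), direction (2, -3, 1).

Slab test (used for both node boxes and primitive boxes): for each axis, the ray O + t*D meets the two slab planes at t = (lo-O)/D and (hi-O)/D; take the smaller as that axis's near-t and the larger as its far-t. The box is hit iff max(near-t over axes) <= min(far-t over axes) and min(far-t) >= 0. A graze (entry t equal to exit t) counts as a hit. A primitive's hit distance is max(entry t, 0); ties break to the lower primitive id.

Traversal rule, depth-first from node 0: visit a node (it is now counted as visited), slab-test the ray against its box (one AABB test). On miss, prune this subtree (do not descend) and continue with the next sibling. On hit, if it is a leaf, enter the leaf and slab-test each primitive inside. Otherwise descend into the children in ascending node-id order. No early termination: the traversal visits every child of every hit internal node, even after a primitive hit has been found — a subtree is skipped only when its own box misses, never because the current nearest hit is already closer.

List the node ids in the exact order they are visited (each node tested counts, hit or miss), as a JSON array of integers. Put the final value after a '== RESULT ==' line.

Traverse from the root:
N0 x:[16,36] y:[20/3,21] z:[13,50] -> hit [16,21], descend [1, 4, 5, 11]
  N1 x:[43/2,36] y:[46/3,21] z:[17,39] -> miss, prune
  N4 x:[33/2,43/2] y:[25/3,46/3] z:[16,41] -> miss, prune
  N5 x:[16,47/2] y:[17,21] z:[15,50] -> hit [17,21], descend [8, 10]
    N8 x:[16,41/2] y:[17,59/3] z:[31,50] -> miss, prune
    N10 x:[17,47/2] y:[53/3,21] z:[15,32] -> hit [53/3,21] leaf, test {P7(miss), P10(miss)}
  N11 x:[45/2,35] y:[20/3,16] z:[13,44] -> miss, prune

Summary -> nodes [0, 1, 4, 5, 8, 10, 11]; box-tests=7; leaf-entries=1; first=miss

== RESULT ==
[0, 1, 4, 5, 8, 10, 11]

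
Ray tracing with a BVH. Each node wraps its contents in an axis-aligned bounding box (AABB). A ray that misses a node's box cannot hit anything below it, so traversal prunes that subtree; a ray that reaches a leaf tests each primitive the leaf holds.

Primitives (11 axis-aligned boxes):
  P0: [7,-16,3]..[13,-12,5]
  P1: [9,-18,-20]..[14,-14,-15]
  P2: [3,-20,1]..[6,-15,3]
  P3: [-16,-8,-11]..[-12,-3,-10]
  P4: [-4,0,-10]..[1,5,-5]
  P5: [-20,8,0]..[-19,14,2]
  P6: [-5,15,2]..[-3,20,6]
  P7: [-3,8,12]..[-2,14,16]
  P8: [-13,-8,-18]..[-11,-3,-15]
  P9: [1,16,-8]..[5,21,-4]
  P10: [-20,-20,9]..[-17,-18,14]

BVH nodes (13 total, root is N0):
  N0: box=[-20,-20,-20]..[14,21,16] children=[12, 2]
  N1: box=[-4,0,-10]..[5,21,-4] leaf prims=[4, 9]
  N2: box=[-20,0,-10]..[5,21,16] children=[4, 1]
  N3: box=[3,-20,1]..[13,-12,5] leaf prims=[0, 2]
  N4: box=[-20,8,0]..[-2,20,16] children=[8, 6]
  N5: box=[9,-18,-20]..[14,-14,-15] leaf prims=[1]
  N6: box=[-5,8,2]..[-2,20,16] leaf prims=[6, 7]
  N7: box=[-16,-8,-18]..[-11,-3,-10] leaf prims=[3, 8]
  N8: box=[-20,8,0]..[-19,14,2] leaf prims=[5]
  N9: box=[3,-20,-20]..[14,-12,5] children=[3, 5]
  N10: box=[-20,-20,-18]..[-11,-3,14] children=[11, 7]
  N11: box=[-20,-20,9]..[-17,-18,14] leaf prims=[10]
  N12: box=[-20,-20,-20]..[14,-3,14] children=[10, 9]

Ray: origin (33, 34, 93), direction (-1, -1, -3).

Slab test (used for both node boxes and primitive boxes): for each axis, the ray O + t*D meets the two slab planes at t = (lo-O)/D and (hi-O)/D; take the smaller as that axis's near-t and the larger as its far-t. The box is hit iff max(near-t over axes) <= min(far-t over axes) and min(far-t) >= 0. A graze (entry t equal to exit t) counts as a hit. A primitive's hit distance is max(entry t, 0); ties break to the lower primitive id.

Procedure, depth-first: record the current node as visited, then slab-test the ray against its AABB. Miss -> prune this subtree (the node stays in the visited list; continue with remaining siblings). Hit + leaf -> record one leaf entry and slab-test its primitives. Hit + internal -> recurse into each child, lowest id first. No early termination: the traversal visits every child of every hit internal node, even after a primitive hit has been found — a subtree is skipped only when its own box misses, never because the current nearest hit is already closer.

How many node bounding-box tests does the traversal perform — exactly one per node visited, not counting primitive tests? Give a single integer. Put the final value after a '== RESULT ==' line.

Traverse from the root:
N0 x:[19,53] y:[13,54] z:[77/3,113/3] -> hit [77/3,113/3], descend [2, 12]
  N2 x:[28,53] y:[13,34] z:[77/3,103/3] -> hit [28,34], descend [1, 4]
    N1 x:[28,37] y:[13,34] z:[97/3,103/3] -> hit [97/3,34] leaf, test {P4@t=98/3, P9(miss)}
    N4 x:[35,53] y:[14,26] z:[77/3,31] -> miss, prune
  N12 x:[19,53] y:[37,54] z:[79/3,113/3] -> hit [37,113/3], descend [9, 10]
    N9 x:[19,30] y:[46,54] z:[88/3,113/3] -> miss, prune
    N10 x:[44,53] y:[37,54] z:[79/3,37] -> miss, prune

order=[0, 2, 1, 4, 12, 9, 10]  |boxes|=7  |leaves|=1  hit=P4

== RESULT ==
7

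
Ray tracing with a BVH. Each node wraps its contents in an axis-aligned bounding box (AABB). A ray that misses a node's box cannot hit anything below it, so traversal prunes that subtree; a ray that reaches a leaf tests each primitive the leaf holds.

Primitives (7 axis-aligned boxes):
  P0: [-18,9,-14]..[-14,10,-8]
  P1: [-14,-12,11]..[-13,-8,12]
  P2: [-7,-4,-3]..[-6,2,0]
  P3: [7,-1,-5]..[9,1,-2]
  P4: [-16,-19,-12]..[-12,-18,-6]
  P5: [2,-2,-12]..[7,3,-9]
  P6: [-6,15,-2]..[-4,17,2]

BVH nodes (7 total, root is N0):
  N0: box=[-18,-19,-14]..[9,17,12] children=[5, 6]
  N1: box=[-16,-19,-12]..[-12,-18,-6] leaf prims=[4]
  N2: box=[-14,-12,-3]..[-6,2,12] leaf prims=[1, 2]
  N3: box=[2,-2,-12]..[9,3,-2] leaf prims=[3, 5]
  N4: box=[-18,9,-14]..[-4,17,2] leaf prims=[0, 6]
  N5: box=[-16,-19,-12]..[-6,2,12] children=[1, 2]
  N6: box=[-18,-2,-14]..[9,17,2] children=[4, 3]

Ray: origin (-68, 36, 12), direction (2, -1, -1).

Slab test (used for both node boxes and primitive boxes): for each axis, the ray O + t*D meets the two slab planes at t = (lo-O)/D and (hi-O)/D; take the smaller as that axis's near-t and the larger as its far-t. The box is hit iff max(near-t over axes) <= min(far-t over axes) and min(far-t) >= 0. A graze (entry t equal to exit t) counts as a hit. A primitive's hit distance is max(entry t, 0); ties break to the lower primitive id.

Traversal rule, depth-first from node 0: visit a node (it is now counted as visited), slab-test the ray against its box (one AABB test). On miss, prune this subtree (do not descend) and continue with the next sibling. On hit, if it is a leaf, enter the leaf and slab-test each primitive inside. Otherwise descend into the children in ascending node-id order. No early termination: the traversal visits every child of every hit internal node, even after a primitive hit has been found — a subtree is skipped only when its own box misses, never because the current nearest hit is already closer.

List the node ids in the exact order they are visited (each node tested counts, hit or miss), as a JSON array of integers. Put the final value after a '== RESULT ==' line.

Walk:
N0 x:[25,77/2] y:[19,55] z:[0,26] -> hit [25,26], descend [5, 6]
  N5 x:[26,31] y:[34,55] z:[0,24] -> miss, prune
  N6 x:[25,77/2] y:[19,38] z:[10,26] -> hit [25,26], descend [3, 4]
    N3 x:[35,77/2] y:[33,38] z:[14,24] -> miss, prune
    N4 x:[25,32] y:[19,27] z:[10,26] -> hit [25,26] leaf, test {P0@t=26, P6(miss)}

order=[0, 5, 6, 3, 4]  |boxes|=5  |leaves|=1  hit=P0

== RESULT ==
[0, 5, 6, 3, 4]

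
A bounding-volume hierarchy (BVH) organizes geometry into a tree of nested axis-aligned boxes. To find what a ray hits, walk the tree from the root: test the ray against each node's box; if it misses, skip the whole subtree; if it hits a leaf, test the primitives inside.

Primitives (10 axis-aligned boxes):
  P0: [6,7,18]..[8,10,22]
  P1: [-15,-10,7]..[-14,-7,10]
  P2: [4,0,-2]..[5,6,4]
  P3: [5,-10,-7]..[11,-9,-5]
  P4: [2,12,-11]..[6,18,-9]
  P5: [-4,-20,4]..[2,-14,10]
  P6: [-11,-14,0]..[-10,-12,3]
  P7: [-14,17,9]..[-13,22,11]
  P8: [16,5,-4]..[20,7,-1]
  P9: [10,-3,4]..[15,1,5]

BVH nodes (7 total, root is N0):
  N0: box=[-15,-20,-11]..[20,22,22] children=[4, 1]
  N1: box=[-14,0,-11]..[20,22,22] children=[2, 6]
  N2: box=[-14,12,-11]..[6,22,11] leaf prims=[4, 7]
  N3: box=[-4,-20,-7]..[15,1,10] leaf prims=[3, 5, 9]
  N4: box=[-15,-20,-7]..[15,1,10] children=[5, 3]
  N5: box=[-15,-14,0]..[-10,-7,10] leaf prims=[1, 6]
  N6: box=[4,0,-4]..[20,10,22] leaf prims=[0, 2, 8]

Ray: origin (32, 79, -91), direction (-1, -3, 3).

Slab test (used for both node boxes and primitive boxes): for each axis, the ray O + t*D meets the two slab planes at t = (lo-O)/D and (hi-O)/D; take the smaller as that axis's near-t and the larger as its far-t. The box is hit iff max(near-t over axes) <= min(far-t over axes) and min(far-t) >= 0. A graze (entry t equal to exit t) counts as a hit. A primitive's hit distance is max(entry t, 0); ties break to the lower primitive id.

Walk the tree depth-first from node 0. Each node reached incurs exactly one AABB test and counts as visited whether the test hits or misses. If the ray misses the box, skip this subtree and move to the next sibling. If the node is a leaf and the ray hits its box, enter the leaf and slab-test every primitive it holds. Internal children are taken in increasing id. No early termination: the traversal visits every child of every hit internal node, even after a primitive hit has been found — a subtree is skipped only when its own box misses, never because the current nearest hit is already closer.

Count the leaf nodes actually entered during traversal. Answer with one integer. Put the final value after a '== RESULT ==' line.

Walk:
N0 x:[12,47] y:[19,33] z:[80/3,113/3] -> hit [80/3,33], descend [1, 4]
  N1 x:[12,46] y:[19,79/3] z:[80/3,113/3] -> miss, prune
  N4 x:[17,47] y:[26,33] z:[28,101/3] -> hit [28,33], descend [3, 5]
    N3 x:[17,36] y:[26,33] z:[28,101/3] -> hit [28,33] leaf, test {P3(miss), P5@t=95/3, P9(miss)}
    N5 x:[42,47] y:[86/3,31] z:[91/3,101/3] -> miss, prune

5 AABB tests over nodes [0, 1, 4, 3, 5]; 1 leaf entered; closest P5.

== RESULT ==
1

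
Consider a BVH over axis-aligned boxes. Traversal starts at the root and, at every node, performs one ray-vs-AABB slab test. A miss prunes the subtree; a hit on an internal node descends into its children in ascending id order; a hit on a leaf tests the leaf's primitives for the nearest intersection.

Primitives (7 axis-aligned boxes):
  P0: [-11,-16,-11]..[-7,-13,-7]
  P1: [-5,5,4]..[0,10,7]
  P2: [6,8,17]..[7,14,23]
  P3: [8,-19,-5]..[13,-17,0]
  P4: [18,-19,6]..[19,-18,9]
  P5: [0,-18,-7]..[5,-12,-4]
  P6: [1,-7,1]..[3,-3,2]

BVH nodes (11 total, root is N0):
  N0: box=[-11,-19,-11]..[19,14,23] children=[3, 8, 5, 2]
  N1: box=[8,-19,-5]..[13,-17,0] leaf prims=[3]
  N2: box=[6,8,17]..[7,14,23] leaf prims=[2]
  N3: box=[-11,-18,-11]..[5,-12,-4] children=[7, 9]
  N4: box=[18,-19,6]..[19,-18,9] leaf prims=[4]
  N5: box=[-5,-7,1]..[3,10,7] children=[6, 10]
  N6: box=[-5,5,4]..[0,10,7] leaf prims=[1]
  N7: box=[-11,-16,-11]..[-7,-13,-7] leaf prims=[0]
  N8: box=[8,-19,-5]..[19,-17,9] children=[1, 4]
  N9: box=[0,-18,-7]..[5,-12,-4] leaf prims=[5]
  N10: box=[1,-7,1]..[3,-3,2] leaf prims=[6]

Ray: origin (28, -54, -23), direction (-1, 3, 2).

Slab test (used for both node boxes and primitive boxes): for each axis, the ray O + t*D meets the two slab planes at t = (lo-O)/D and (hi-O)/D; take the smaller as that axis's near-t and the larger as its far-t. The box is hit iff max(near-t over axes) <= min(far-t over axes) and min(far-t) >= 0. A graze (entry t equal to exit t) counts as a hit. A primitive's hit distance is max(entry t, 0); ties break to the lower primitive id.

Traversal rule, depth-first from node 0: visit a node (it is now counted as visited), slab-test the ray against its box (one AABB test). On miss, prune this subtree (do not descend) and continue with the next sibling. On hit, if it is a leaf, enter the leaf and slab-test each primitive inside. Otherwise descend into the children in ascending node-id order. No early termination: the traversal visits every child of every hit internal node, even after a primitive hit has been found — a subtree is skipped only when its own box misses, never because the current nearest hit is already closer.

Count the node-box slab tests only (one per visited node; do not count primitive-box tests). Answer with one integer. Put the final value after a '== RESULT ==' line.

Walk:
N0 x:[9,39] y:[35/3,68/3] z:[6,23] -> hit [35/3,68/3], descend [2, 3, 5, 8]
  N2 x:[21,22] y:[62/3,68/3] z:[20,23] -> hit [21,22] leaf, test {P2@t=21}
  N3 x:[23,39] y:[12,14] z:[6,19/2] -> miss, prune
  N5 x:[25,33] y:[47/3,64/3] z:[12,15] -> miss, prune
  N8 x:[9,20] y:[35/3,37/3] z:[9,16] -> hit [35/3,37/3], descend [1, 4]
    N1 x:[15,20] y:[35/3,37/3] z:[9,23/2] -> miss, prune
    N4 x:[9,10] y:[35/3,12] z:[29/2,16] -> miss, prune

Visited [0, 2, 3, 5, 8, 1, 4]. Tests: 7 box, 1 leaf. Nearest: P2.

== RESULT ==
7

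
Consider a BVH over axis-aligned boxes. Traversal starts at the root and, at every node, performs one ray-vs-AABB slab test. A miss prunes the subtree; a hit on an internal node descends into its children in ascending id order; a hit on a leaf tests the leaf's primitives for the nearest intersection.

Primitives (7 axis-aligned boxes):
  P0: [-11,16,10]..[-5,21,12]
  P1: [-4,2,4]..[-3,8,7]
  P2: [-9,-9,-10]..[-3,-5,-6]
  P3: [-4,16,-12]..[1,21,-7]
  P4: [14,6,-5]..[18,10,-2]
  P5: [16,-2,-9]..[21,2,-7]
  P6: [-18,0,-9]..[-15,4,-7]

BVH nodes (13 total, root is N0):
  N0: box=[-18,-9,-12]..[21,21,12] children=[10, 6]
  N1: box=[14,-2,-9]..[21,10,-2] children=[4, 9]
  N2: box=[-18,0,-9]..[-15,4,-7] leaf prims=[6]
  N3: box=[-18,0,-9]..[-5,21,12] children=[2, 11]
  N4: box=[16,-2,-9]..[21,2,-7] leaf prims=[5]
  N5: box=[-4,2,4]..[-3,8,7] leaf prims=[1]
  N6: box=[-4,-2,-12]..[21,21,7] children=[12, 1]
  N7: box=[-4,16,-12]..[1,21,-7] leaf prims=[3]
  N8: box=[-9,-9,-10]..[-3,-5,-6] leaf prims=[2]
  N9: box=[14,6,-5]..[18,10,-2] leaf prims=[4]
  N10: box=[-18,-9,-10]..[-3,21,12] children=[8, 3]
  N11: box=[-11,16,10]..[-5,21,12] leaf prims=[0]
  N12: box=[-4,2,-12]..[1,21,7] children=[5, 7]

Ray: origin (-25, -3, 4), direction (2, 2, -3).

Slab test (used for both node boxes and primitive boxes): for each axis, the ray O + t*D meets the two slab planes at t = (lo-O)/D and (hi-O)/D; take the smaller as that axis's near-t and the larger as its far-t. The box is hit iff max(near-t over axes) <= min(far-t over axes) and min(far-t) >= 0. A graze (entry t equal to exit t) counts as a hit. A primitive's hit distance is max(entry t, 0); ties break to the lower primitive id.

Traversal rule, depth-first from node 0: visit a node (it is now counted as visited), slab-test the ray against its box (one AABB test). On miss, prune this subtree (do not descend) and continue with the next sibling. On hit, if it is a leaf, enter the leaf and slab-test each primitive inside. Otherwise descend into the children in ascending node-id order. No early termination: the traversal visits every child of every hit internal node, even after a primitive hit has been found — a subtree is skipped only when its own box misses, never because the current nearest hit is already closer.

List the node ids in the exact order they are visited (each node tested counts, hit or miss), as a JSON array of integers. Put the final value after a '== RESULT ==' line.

Traverse from the root:
N0 x:[7/2,23] y:[-3,12] z:[-8/3,16/3] -> hit [7/2,16/3], descend [6, 10]
  N6 x:[21/2,23] y:[1/2,12] z:[-1,16/3] -> miss, prune
  N10 x:[7/2,11] y:[-3,12] z:[-8/3,14/3] -> hit [7/2,14/3], descend [3, 8]
    N3 x:[7/2,10] y:[3/2,12] z:[-8/3,13/3] -> hit [7/2,13/3], descend [2, 11]
      N2 x:[7/2,5] y:[3/2,7/2] z:[11/3,13/3] -> miss, prune
      N11 x:[7,10] y:[19/2,12] z:[-8/3,-2] -> miss, prune
    N8 x:[8,11] y:[-3,-1] z:[10/3,14/3] -> miss, prune

Summary -> nodes [0, 6, 10, 3, 2, 11, 8]; box-tests=7; leaf-entries=0; first=miss

== RESULT ==
[0, 6, 10, 3, 2, 11, 8]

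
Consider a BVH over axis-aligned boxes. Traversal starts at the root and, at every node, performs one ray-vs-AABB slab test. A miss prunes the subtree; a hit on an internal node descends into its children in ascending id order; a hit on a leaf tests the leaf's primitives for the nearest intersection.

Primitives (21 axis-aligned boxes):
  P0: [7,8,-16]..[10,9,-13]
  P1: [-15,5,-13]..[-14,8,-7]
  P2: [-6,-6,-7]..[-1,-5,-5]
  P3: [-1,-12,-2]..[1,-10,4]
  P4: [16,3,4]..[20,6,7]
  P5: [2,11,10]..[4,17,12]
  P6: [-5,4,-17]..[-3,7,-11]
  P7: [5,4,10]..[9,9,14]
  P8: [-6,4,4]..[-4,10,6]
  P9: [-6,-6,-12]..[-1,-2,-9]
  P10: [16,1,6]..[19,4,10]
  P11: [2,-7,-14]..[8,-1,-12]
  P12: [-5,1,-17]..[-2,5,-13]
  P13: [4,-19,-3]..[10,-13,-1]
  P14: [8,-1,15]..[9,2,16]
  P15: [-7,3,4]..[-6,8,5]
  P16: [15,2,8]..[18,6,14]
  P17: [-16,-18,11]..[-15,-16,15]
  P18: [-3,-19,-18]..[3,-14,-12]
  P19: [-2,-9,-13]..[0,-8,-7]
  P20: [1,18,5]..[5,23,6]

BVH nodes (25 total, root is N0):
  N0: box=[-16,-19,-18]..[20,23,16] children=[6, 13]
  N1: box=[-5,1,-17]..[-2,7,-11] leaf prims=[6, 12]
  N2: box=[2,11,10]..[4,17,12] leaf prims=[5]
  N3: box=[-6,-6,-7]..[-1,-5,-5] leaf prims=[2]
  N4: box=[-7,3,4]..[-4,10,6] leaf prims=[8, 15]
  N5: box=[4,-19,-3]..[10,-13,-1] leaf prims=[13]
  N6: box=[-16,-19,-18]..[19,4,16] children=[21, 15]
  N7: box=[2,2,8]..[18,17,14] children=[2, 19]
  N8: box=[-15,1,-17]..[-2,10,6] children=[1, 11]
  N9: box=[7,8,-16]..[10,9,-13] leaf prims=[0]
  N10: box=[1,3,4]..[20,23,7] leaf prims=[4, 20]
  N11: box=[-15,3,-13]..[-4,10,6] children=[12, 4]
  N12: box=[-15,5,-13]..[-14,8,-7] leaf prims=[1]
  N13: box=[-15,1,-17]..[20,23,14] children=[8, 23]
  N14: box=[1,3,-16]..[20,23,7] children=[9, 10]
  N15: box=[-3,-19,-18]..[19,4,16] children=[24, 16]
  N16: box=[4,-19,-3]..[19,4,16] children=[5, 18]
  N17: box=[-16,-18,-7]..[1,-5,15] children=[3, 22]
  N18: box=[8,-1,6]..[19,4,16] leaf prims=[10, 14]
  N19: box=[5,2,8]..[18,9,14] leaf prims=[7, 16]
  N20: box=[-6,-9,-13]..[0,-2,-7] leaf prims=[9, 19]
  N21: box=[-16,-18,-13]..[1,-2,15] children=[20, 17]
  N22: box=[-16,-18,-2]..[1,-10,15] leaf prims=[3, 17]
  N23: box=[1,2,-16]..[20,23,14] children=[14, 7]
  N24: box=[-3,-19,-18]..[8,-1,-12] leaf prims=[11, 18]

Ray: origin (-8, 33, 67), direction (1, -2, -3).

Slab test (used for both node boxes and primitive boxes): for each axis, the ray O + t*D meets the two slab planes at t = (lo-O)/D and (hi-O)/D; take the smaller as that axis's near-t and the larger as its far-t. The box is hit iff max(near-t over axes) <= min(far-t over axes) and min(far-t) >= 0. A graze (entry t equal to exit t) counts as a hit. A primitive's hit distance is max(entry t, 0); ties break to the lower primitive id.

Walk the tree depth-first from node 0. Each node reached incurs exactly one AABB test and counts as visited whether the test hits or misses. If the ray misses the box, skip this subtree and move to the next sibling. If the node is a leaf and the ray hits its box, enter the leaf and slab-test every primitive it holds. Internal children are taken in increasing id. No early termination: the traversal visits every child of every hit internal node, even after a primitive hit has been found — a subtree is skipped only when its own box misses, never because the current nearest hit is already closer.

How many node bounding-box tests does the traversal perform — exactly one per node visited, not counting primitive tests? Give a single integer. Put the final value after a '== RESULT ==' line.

Traverse from the root:
N0 x:[-8,28] y:[5,26] z:[17,85/3] -> hit [17,26], descend [6, 13]
  N6 x:[-8,27] y:[29/2,26] z:[17,85/3] -> hit [17,26], descend [15, 21]
    N15 x:[5,27] y:[29/2,26] z:[17,85/3] -> hit [17,26], descend [16, 24]
      N16 x:[12,27] y:[29/2,26] z:[17,70/3] -> hit [17,70/3], descend [5, 18]
        N5 x:[12,18] y:[23,26] z:[68/3,70/3] -> miss, prune
        N18 x:[16,27] y:[29/2,17] z:[17,61/3] -> hit [17,17] leaf, test {P10(miss), P14@t=17}
      N24 x:[5,16] y:[17,26] z:[79/3,85/3] -> miss, prune
    N21 x:[-8,9] y:[35/2,51/2] z:[52/3,80/3] -> miss, prune
  N13 x:[-7,28] y:[5,16] z:[53/3,28] -> miss, prune

order=[0, 6, 15, 16, 5, 18, 24, 21, 13]  |boxes|=9  |leaves|=1  hit=P14

== RESULT ==
9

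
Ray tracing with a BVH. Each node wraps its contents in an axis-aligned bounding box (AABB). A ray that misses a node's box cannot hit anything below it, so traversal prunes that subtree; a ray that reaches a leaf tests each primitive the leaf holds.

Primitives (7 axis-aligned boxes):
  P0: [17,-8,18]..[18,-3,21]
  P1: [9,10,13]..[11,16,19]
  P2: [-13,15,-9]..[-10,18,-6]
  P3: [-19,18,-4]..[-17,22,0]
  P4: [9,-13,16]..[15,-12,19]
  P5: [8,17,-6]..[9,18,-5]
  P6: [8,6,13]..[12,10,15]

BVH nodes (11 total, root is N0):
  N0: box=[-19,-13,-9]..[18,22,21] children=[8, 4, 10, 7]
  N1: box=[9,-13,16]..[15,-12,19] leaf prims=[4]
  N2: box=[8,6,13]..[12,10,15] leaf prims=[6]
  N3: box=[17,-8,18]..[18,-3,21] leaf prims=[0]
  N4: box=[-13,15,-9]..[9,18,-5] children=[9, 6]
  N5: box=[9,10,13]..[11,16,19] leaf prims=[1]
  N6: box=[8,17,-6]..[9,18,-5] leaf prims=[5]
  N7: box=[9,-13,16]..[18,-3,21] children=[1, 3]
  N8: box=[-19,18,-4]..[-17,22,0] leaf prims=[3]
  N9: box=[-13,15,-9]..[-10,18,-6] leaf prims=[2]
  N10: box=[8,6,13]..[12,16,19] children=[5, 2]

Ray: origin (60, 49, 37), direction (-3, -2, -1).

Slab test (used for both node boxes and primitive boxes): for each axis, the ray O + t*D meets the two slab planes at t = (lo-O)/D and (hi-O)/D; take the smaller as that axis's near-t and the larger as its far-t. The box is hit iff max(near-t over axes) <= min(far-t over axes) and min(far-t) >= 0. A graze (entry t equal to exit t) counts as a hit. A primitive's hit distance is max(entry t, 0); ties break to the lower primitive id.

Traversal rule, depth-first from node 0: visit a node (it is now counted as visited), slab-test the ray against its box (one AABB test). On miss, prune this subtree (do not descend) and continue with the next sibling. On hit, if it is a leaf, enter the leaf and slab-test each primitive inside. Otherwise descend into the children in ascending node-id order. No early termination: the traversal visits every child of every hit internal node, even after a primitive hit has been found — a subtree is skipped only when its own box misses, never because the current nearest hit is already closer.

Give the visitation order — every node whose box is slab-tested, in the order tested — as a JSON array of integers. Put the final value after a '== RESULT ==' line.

Trace the traversal:
N0 x:[14,79/3] y:[27/2,31] z:[16,46] -> hit [16,79/3], descend [4, 7, 8, 10]
  N4 x:[17,73/3] y:[31/2,17] z:[42,46] -> miss, prune
  N7 x:[14,17] y:[26,31] z:[16,21] -> miss, prune
  N8 x:[77/3,79/3] y:[27/2,31/2] z:[37,41] -> miss, prune
  N10 x:[16,52/3] y:[33/2,43/2] z:[18,24] -> miss, prune

5 AABB tests over nodes [0, 4, 7, 8, 10]; 0 leaves entered; closest miss.

== RESULT ==
[0, 4, 7, 8, 10]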